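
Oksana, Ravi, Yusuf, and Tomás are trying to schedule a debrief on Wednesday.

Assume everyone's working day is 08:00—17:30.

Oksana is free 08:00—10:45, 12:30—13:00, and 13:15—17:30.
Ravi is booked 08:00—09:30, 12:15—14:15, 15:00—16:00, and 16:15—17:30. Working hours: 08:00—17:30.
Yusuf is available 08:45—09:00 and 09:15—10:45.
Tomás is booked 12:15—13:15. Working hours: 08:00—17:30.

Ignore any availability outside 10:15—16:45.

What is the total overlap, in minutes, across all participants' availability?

Ravi free within 08:00–17:30: 09:30–12:15, 14:15–15:00, 16:00–16:15.
Tomás free within 08:00–17:30: 08:00–12:15, 13:15–17:30.
Oksana ∩ Ravi: 09:30–10:45, 14:15–15:00, 16:00–16:15.
Oksana ∩ Ravi ∩ Yusuf: 09:30–10:45.
Oksana ∩ Ravi ∩ Yusuf ∩ Tomás: 09:30–10:45.
Restricted to 10:15–16:45: 10:15–10:45.
Total common minutes: 30.

30 minutes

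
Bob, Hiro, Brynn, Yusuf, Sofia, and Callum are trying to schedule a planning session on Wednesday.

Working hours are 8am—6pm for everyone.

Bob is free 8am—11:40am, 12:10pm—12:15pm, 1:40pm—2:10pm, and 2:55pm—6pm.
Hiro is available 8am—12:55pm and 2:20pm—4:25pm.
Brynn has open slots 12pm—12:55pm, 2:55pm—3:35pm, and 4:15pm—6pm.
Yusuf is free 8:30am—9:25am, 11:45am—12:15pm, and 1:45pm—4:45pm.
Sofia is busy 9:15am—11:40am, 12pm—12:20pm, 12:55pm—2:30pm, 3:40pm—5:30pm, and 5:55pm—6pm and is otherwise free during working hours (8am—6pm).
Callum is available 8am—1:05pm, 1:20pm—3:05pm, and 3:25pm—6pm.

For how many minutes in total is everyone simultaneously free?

20 minutes

Sofia free within 08:00–18:00: 08:00–09:15, 11:40–12:00, 12:20–12:55, 14:30–15:40, 17:30–17:55.
Bob ∩ Hiro: 08:00–11:40, 12:10–12:15, 14:55–16:25.
Bob ∩ Hiro ∩ Brynn: 12:10–12:15, 14:55–15:35, 16:15–16:25.
Bob ∩ Hiro ∩ Brynn ∩ Yusuf: 12:10–12:15, 14:55–15:35, 16:15–16:25.
Bob ∩ Hiro ∩ Brynn ∩ Yusuf ∩ Sofia: 14:55–15:35.
Bob ∩ Hiro ∩ Brynn ∩ Yusuf ∩ Sofia ∩ Callum: 14:55–15:05, 15:25–15:35.
Total common minutes: 10 + 10 = 20.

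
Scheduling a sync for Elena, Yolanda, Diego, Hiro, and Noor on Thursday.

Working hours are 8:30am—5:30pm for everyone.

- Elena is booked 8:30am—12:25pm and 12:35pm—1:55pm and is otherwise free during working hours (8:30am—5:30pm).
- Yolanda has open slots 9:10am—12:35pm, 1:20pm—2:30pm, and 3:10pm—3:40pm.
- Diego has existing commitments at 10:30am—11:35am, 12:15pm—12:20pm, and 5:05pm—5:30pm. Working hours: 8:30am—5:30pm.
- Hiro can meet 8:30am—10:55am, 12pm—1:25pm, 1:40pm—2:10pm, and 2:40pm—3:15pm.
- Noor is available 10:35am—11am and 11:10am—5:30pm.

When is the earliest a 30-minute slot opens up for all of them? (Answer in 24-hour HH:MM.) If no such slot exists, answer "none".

none

Elena free within 08:30–17:30: 12:25–12:35, 13:55–17:30.
Diego free within 08:30–17:30: 08:30–10:30, 11:35–12:15, 12:20–17:05.
Elena ∩ Yolanda: 12:25–12:35, 13:55–14:30, 15:10–15:40.
Elena ∩ Yolanda ∩ Diego: 12:25–12:35, 13:55–14:30, 15:10–15:40.
Elena ∩ Yolanda ∩ Diego ∩ Hiro: 12:25–12:35, 13:55–14:10, 15:10–15:15.
Elena ∩ Yolanda ∩ Diego ∩ Hiro ∩ Noor: 12:25–12:35, 13:55–14:10, 15:10–15:15.
Windows ≥ 30 min: (none).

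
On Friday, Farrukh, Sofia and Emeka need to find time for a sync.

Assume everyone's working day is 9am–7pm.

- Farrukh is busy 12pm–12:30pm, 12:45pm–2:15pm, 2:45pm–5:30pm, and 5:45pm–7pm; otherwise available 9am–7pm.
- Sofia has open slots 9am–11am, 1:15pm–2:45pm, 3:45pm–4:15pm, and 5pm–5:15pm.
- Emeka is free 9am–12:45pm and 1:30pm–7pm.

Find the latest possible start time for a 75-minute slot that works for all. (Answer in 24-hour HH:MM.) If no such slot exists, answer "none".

Farrukh free within 09:00–19:00: 09:00–12:00, 12:30–12:45, 14:15–14:45, 17:30–17:45.
Farrukh ∩ Sofia: 09:00–11:00, 14:15–14:45.
Farrukh ∩ Sofia ∩ Emeka: 09:00–11:00, 14:15–14:45.
Windows ≥ 75 min: 09:00–11:00.
Latest start in the last window 09:00–11:00 is 11:00 − 75 min = 09:45.

09:45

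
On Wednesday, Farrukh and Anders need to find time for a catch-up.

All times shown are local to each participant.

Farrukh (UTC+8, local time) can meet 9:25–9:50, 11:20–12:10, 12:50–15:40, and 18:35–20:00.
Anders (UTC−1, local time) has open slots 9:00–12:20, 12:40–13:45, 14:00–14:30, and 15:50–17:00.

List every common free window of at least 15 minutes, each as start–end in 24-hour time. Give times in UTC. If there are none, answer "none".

Farrukh → UTC: 01:25–01:50, 03:20–04:10, 04:50–07:40, 10:35–12:00.
Anders → UTC: 10:00–13:20, 13:40–14:45, 15:00–15:30, 16:50–18:00.
Farrukh ∩ Anders: 10:35–12:00.
Windows ≥ 15 min: 10:35–12:00.

10:35–12:00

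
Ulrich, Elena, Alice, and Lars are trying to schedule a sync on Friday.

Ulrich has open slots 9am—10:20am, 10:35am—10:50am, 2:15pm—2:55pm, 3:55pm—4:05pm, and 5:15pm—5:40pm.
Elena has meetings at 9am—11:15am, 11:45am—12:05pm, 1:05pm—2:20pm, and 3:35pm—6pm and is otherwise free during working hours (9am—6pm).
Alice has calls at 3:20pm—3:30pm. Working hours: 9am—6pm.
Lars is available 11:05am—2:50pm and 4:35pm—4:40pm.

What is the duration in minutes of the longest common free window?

Elena free within 09:00–18:00: 11:15–11:45, 12:05–13:05, 14:20–15:35.
Alice free within 09:00–18:00: 09:00–15:20, 15:30–18:00.
Ulrich ∩ Elena: 14:20–14:55.
Ulrich ∩ Elena ∩ Alice: 14:20–14:55.
Ulrich ∩ Elena ∩ Alice ∩ Lars: 14:20–14:50.
Single common window of 30 minutes.

30 minutes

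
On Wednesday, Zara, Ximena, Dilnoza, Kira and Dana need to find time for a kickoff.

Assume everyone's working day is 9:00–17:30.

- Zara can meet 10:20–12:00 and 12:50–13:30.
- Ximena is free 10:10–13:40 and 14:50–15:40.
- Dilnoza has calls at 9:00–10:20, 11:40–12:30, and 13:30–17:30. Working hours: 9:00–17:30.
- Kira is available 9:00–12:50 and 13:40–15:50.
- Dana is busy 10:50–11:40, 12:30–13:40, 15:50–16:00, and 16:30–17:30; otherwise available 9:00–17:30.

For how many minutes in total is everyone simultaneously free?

30 minutes

Dilnoza free within 09:00–17:30: 10:20–11:40, 12:30–13:30.
Dana free within 09:00–17:30: 09:00–10:50, 11:40–12:30, 13:40–15:50, 16:00–16:30.
Zara ∩ Ximena: 10:20–12:00, 12:50–13:30.
Zara ∩ Ximena ∩ Dilnoza: 10:20–11:40, 12:50–13:30.
Zara ∩ Ximena ∩ Dilnoza ∩ Kira: 10:20–11:40.
Zara ∩ Ximena ∩ Dilnoza ∩ Kira ∩ Dana: 10:20–10:50.
Total common minutes: 30.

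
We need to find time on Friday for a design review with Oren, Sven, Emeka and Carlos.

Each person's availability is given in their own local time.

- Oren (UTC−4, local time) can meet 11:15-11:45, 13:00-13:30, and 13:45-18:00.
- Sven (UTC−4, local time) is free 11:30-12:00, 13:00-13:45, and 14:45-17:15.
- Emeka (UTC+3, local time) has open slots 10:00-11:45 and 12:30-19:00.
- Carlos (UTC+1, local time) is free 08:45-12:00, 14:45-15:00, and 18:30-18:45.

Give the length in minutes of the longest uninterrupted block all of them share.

0 minutes

Oren → UTC: 15:15–15:45, 17:00–17:30, 17:45–22:00.
Sven → UTC: 15:30–16:00, 17:00–17:45, 18:45–21:15.
Emeka → UTC: 07:00–08:45, 09:30–16:00.
Carlos → UTC: 07:45–11:00, 13:45–14:00, 17:30–17:45.
Oren ∩ Sven: 15:30–15:45, 17:00–17:30, 18:45–21:15.
Oren ∩ Sven ∩ Emeka: 15:30–15:45.
Oren ∩ Sven ∩ Emeka ∩ Carlos: (none).
No common window.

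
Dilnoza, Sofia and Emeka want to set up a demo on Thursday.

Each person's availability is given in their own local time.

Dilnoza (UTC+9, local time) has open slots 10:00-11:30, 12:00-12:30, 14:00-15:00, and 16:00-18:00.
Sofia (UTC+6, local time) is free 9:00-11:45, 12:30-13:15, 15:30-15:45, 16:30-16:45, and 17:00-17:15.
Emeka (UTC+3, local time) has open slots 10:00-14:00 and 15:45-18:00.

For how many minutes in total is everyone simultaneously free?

Dilnoza → UTC: 01:00–02:30, 03:00–03:30, 05:00–06:00, 07:00–09:00.
Sofia → UTC: 03:00–05:45, 06:30–07:15, 09:30–09:45, 10:30–10:45, 11:00–11:15.
Emeka → UTC: 07:00–11:00, 12:45–15:00.
Dilnoza ∩ Sofia: 03:00–03:30, 05:00–05:45, 07:00–07:15.
Dilnoza ∩ Sofia ∩ Emeka: 07:00–07:15.
Total common minutes: 15.

15 minutes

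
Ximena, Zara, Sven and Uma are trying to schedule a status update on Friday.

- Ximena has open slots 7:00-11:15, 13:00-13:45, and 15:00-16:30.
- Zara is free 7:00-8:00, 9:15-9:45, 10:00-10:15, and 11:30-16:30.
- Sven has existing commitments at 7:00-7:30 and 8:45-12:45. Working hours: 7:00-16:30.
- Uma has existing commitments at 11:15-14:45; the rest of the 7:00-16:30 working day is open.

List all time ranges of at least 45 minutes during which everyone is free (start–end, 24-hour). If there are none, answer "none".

Sven free within 07:00–16:30: 07:30–08:45, 12:45–16:30.
Uma free within 07:00–16:30: 07:00–11:15, 14:45–16:30.
Ximena ∩ Zara: 07:00–08:00, 09:15–09:45, 10:00–10:15, 13:00–13:45, 15:00–16:30.
Ximena ∩ Zara ∩ Sven: 07:30–08:00, 13:00–13:45, 15:00–16:30.
Ximena ∩ Zara ∩ Sven ∩ Uma: 07:30–08:00, 15:00–16:30.
Windows ≥ 45 min: 15:00–16:30.

15:00–16:30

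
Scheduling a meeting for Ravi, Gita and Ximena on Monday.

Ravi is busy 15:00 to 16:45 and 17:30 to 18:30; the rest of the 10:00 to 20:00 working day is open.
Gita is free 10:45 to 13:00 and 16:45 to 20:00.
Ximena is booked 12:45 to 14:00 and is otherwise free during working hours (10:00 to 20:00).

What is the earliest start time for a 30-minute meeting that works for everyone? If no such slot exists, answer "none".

Ravi free within 10:00–20:00: 10:00–15:00, 16:45–17:30, 18:30–20:00.
Ximena free within 10:00–20:00: 10:00–12:45, 14:00–20:00.
Ravi ∩ Gita: 10:45–13:00, 16:45–17:30, 18:30–20:00.
Ravi ∩ Gita ∩ Ximena: 10:45–12:45, 16:45–17:30, 18:30–20:00.
Windows ≥ 30 min: 10:45–12:45, 16:45–17:30, 18:30–20:00.
Earliest such window starts at 10:45.

10:45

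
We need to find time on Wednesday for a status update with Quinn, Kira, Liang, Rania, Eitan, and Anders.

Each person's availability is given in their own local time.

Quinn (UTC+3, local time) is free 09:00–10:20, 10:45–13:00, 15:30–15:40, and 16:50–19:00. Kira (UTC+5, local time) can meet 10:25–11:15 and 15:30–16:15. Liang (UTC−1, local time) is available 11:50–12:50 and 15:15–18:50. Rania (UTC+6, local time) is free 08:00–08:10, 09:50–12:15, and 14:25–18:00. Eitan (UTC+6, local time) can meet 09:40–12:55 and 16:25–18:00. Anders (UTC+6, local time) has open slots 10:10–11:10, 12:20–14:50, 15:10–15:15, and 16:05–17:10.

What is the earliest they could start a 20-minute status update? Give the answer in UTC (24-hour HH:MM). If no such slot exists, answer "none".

Quinn → UTC: 06:00–07:20, 07:45–10:00, 12:30–12:40, 13:50–16:00.
Kira → UTC: 05:25–06:15, 10:30–11:15.
Liang → UTC: 12:50–13:50, 16:15–19:50.
Rania → UTC: 02:00–02:10, 03:50–06:15, 08:25–12:00.
Eitan → UTC: 03:40–06:55, 10:25–12:00.
Anders → UTC: 04:10–05:10, 06:20–08:50, 09:10–09:15, 10:05–11:10.
Quinn ∩ Kira: 06:00–06:15.
Quinn ∩ Kira ∩ Liang: (none).
Quinn ∩ Kira ∩ Liang ∩ Rania: (none).
Quinn ∩ Kira ∩ Liang ∩ Rania ∩ Eitan: (none).
Quinn ∩ Kira ∩ Liang ∩ Rania ∩ Eitan ∩ Anders: (none).
Windows ≥ 20 min: (none).

none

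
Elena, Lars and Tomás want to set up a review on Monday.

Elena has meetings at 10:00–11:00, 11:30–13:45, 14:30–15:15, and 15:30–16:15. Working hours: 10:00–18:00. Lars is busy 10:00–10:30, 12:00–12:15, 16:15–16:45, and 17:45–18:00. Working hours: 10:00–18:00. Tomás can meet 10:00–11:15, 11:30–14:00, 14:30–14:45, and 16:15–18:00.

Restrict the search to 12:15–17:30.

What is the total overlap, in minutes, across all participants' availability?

Elena free within 10:00–18:00: 11:00–11:30, 13:45–14:30, 15:15–15:30, 16:15–18:00.
Lars free within 10:00–18:00: 10:30–12:00, 12:15–16:15, 16:45–17:45.
Elena ∩ Lars: 11:00–11:30, 13:45–14:30, 15:15–15:30, 16:45–17:45.
Elena ∩ Lars ∩ Tomás: 11:00–11:15, 13:45–14:00, 16:45–17:45.
Restricted to 12:15–17:30: 13:45–14:00, 16:45–17:30.
Total common minutes: 15 + 45 = 60.

60 minutes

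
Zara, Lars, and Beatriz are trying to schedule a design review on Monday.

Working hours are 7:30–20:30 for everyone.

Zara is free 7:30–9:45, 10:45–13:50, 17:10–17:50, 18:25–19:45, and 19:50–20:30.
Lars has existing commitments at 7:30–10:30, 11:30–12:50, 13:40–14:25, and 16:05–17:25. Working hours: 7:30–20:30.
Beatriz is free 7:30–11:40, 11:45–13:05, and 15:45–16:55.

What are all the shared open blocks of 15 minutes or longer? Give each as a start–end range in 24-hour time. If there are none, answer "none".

10:45–11:30, 12:50–13:05

Lars free within 07:30–20:30: 10:30–11:30, 12:50–13:40, 14:25–16:05, 17:25–20:30.
Zara ∩ Lars: 10:45–11:30, 12:50–13:40, 17:25–17:50, 18:25–19:45, 19:50–20:30.
Zara ∩ Lars ∩ Beatriz: 10:45–11:30, 12:50–13:05.
Windows ≥ 15 min: 10:45–11:30, 12:50–13:05.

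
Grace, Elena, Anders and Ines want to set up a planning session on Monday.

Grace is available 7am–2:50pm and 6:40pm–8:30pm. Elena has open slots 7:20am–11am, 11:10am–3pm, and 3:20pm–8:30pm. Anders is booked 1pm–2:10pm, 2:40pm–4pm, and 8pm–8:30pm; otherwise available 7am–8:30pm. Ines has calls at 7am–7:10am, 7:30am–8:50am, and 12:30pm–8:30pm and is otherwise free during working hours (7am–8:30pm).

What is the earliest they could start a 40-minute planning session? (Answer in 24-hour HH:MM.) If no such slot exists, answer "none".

08:50

Anders free within 07:00–20:30: 07:00–13:00, 14:10–14:40, 16:00–20:00.
Ines free within 07:00–20:30: 07:10–07:30, 08:50–12:30.
Grace ∩ Elena: 07:20–11:00, 11:10–14:50, 18:40–20:30.
Grace ∩ Elena ∩ Anders: 07:20–11:00, 11:10–13:00, 14:10–14:40, 18:40–20:00.
Grace ∩ Elena ∩ Anders ∩ Ines: 07:20–07:30, 08:50–11:00, 11:10–12:30.
Windows ≥ 40 min: 08:50–11:00, 11:10–12:30.
Earliest such window starts at 08:50.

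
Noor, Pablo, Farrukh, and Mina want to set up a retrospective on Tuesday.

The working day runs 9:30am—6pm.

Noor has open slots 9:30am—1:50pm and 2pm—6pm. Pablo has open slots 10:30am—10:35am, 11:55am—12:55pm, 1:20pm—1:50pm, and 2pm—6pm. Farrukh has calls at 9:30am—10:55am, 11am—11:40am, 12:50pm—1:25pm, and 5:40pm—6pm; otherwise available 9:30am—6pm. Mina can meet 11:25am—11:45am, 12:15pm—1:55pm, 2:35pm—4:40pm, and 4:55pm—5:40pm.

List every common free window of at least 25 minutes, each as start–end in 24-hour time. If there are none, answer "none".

12:15–12:50, 13:25–13:50, 14:35–16:40, 16:55–17:40

Farrukh free within 09:30–18:00: 10:55–11:00, 11:40–12:50, 13:25–17:40.
Noor ∩ Pablo: 10:30–10:35, 11:55–12:55, 13:20–13:50, 14:00–18:00.
Noor ∩ Pablo ∩ Farrukh: 11:55–12:50, 13:25–13:50, 14:00–17:40.
Noor ∩ Pablo ∩ Farrukh ∩ Mina: 12:15–12:50, 13:25–13:50, 14:35–16:40, 16:55–17:40.
Windows ≥ 25 min: 12:15–12:50, 13:25–13:50, 14:35–16:40, 16:55–17:40.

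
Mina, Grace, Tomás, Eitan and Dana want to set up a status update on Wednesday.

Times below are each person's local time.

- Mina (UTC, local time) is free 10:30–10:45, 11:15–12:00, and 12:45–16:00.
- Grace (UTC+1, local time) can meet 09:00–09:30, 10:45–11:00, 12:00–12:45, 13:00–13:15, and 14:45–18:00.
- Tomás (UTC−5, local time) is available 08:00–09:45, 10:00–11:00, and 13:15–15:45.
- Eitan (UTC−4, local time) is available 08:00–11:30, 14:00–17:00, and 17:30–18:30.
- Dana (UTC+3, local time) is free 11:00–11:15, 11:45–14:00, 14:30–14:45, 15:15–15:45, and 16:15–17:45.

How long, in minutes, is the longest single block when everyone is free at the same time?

Mina → UTC: 10:30–10:45, 11:15–12:00, 12:45–16:00.
Grace → UTC: 08:00–08:30, 09:45–10:00, 11:00–11:45, 12:00–12:15, 13:45–17:00.
Tomás → UTC: 13:00–14:45, 15:00–16:00, 18:15–20:45.
Eitan → UTC: 12:00–15:30, 18:00–21:00, 21:30–22:30.
Dana → UTC: 08:00–08:15, 08:45–11:00, 11:30–11:45, 12:15–12:45, 13:15–14:45.
Mina ∩ Grace: 11:15–11:45, 13:45–16:00.
Mina ∩ Grace ∩ Tomás: 13:45–14:45, 15:00–16:00.
Mina ∩ Grace ∩ Tomás ∩ Eitan: 13:45–14:45, 15:00–15:30.
Mina ∩ Grace ∩ Tomás ∩ Eitan ∩ Dana: 13:45–14:45.
Single common window of 60 minutes.

60 minutes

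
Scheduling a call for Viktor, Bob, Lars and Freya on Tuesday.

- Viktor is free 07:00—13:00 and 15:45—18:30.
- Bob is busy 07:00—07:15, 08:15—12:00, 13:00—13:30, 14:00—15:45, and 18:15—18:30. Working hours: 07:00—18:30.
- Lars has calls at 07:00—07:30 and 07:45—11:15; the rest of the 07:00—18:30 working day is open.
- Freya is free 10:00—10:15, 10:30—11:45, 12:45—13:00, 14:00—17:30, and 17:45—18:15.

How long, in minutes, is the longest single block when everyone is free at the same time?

105 minutes

Bob free within 07:00–18:30: 07:15–08:15, 12:00–13:00, 13:30–14:00, 15:45–18:15.
Lars free within 07:00–18:30: 07:30–07:45, 11:15–18:30.
Viktor ∩ Bob: 07:15–08:15, 12:00–13:00, 15:45–18:15.
Viktor ∩ Bob ∩ Lars: 07:30–07:45, 12:00–13:00, 15:45–18:15.
Viktor ∩ Bob ∩ Lars ∩ Freya: 12:45–13:00, 15:45–17:30, 17:45–18:15.
Common window lengths: 15, 105, 30 min; longest is 105.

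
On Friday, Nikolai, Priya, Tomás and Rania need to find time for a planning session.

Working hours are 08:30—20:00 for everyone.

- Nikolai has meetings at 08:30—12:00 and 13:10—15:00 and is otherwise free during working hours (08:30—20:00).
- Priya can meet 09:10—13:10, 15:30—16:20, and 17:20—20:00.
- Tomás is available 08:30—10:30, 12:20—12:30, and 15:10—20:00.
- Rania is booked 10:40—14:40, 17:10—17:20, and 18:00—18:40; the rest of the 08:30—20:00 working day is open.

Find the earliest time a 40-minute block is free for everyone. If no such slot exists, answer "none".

15:30

Nikolai free within 08:30–20:00: 12:00–13:10, 15:00–20:00.
Rania free within 08:30–20:00: 08:30–10:40, 14:40–17:10, 17:20–18:00, 18:40–20:00.
Nikolai ∩ Priya: 12:00–13:10, 15:30–16:20, 17:20–20:00.
Nikolai ∩ Priya ∩ Tomás: 12:20–12:30, 15:30–16:20, 17:20–20:00.
Nikolai ∩ Priya ∩ Tomás ∩ Rania: 15:30–16:20, 17:20–18:00, 18:40–20:00.
Windows ≥ 40 min: 15:30–16:20, 17:20–18:00, 18:40–20:00.
Earliest such window starts at 15:30.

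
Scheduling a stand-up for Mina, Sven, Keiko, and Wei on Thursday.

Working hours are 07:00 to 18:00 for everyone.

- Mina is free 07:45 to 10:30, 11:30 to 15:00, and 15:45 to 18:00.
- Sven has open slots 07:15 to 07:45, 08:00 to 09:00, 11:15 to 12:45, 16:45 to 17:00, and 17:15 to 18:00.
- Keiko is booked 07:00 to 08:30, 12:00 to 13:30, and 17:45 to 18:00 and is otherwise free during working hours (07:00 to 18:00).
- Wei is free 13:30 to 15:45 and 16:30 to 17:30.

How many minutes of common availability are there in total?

Keiko free within 07:00–18:00: 08:30–12:00, 13:30–17:45.
Mina ∩ Sven: 08:00–09:00, 11:30–12:45, 16:45–17:00, 17:15–18:00.
Mina ∩ Sven ∩ Keiko: 08:30–09:00, 11:30–12:00, 16:45–17:00, 17:15–17:45.
Mina ∩ Sven ∩ Keiko ∩ Wei: 16:45–17:00, 17:15–17:30.
Total common minutes: 15 + 15 = 30.

30 minutes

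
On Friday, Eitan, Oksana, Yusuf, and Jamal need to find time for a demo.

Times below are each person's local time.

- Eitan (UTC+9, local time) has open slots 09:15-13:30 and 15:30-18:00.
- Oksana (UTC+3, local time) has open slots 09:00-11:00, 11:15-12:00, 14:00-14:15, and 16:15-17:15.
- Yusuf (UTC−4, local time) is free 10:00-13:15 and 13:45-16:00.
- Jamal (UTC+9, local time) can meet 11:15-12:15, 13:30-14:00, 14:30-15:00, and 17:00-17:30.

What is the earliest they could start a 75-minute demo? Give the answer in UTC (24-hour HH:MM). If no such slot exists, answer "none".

none

Eitan → UTC: 00:15–04:30, 06:30–09:00.
Oksana → UTC: 06:00–08:00, 08:15–09:00, 11:00–11:15, 13:15–14:15.
Yusuf → UTC: 14:00–17:15, 17:45–20:00.
Jamal → UTC: 02:15–03:15, 04:30–05:00, 05:30–06:00, 08:00–08:30.
Eitan ∩ Oksana: 06:30–08:00, 08:15–09:00.
Eitan ∩ Oksana ∩ Yusuf: (none).
Eitan ∩ Oksana ∩ Yusuf ∩ Jamal: (none).
Windows ≥ 75 min: (none).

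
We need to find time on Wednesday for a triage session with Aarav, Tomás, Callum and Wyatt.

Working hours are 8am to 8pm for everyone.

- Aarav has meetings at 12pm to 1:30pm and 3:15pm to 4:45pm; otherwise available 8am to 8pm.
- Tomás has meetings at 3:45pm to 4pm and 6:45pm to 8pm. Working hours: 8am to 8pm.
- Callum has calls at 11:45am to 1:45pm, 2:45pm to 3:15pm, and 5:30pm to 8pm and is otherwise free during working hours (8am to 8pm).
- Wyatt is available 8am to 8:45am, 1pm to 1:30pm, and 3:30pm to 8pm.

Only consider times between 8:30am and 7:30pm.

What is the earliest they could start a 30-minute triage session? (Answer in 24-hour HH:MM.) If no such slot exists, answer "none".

16:45

Aarav free within 08:00–20:00: 08:00–12:00, 13:30–15:15, 16:45–20:00.
Tomás free within 08:00–20:00: 08:00–15:45, 16:00–18:45.
Callum free within 08:00–20:00: 08:00–11:45, 13:45–14:45, 15:15–17:30.
Aarav ∩ Tomás: 08:00–12:00, 13:30–15:15, 16:45–18:45.
Aarav ∩ Tomás ∩ Callum: 08:00–11:45, 13:45–14:45, 16:45–17:30.
Aarav ∩ Tomás ∩ Callum ∩ Wyatt: 08:00–08:45, 16:45–17:30.
Restricted to 08:30–19:30: 08:30–08:45, 16:45–17:30.
Windows ≥ 30 min: 16:45–17:30.
Earliest such window starts at 16:45.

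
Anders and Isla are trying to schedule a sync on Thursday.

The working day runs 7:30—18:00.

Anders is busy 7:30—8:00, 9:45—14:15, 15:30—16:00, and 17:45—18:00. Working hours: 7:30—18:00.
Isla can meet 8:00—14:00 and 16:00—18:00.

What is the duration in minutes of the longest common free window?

105 minutes

Anders free within 07:30–18:00: 08:00–09:45, 14:15–15:30, 16:00–17:45.
Anders ∩ Isla: 08:00–09:45, 16:00–17:45.
Common window lengths: 105, 105 min; longest is 105.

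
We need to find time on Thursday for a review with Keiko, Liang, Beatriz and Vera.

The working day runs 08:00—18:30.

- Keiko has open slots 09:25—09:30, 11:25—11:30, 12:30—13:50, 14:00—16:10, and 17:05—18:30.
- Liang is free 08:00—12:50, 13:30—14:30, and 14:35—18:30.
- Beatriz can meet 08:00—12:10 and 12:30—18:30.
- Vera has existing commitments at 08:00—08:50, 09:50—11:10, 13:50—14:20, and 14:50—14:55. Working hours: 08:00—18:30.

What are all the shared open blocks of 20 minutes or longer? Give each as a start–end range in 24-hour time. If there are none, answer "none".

Vera free within 08:00–18:30: 08:50–09:50, 11:10–13:50, 14:20–14:50, 14:55–18:30.
Keiko ∩ Liang: 09:25–09:30, 11:25–11:30, 12:30–12:50, 13:30–13:50, 14:00–14:30, 14:35–16:10, 17:05–18:30.
Keiko ∩ Liang ∩ Beatriz: 09:25–09:30, 11:25–11:30, 12:30–12:50, 13:30–13:50, 14:00–14:30, 14:35–16:10, 17:05–18:30.
Keiko ∩ Liang ∩ Beatriz ∩ Vera: 09:25–09:30, 11:25–11:30, 12:30–12:50, 13:30–13:50, 14:20–14:30, 14:35–14:50, 14:55–16:10, 17:05–18:30.
Windows ≥ 20 min: 12:30–12:50, 13:30–13:50, 14:55–16:10, 17:05–18:30.

12:30–12:50, 13:30–13:50, 14:55–16:10, 17:05–18:30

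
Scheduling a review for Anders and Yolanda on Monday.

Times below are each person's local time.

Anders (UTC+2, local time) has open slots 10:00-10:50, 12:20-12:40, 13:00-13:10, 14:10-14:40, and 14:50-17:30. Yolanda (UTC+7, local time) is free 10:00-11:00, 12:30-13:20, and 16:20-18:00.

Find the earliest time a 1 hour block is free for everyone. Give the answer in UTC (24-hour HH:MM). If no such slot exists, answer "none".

Anders → UTC: 08:00–08:50, 10:20–10:40, 11:00–11:10, 12:10–12:40, 12:50–15:30.
Yolanda → UTC: 03:00–04:00, 05:30–06:20, 09:20–11:00.
Anders ∩ Yolanda: 10:20–10:40.
Windows ≥ 60 min: (none).

none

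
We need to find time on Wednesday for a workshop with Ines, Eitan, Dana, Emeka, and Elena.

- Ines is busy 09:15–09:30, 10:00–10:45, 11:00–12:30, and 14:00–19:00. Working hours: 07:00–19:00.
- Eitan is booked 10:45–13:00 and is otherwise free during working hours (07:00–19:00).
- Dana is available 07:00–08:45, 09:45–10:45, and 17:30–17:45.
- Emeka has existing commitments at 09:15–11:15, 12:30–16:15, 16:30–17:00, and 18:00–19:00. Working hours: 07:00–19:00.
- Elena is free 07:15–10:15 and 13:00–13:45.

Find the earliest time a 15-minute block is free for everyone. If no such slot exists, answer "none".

Ines free within 07:00–19:00: 07:00–09:15, 09:30–10:00, 10:45–11:00, 12:30–14:00.
Eitan free within 07:00–19:00: 07:00–10:45, 13:00–19:00.
Emeka free within 07:00–19:00: 07:00–09:15, 11:15–12:30, 16:15–16:30, 17:00–18:00.
Ines ∩ Eitan: 07:00–09:15, 09:30–10:00, 13:00–14:00.
Ines ∩ Eitan ∩ Dana: 07:00–08:45, 09:45–10:00.
Ines ∩ Eitan ∩ Dana ∩ Emeka: 07:00–08:45.
Ines ∩ Eitan ∩ Dana ∩ Emeka ∩ Elena: 07:15–08:45.
Windows ≥ 15 min: 07:15–08:45.
Earliest such window starts at 07:15.

07:15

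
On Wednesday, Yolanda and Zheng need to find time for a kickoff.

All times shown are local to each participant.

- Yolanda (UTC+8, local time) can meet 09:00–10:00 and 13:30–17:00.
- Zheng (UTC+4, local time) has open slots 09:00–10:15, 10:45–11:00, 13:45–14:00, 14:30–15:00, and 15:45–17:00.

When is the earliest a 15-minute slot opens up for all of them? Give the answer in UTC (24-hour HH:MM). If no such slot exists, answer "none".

Yolanda → UTC: 01:00–02:00, 05:30–09:00.
Zheng → UTC: 05:00–06:15, 06:45–07:00, 09:45–10:00, 10:30–11:00, 11:45–13:00.
Yolanda ∩ Zheng: 05:30–06:15, 06:45–07:00.
Windows ≥ 15 min: 05:30–06:15, 06:45–07:00.
Earliest such window starts at 05:30.

05:30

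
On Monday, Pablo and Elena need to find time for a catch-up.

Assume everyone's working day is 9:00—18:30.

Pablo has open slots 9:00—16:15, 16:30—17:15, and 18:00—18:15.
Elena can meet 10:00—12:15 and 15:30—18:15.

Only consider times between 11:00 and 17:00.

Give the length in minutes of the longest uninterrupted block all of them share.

Pablo ∩ Elena: 10:00–12:15, 15:30–16:15, 16:30–17:15, 18:00–18:15.
Restricted to 11:00–17:00: 11:00–12:15, 15:30–16:15, 16:30–17:00.
Common window lengths: 75, 45, 30 min; longest is 75.

75 minutes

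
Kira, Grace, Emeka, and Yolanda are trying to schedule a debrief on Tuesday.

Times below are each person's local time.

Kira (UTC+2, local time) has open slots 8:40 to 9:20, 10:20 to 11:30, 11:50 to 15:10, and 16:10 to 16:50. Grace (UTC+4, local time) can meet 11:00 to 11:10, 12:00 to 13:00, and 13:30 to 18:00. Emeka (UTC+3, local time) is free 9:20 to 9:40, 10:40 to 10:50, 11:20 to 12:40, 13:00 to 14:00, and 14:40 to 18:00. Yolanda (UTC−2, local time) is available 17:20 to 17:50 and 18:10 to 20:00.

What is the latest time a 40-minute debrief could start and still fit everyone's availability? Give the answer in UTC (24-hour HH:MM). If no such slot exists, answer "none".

Kira → UTC: 06:40–07:20, 08:20–09:30, 09:50–13:10, 14:10–14:50.
Grace → UTC: 07:00–07:10, 08:00–09:00, 09:30–14:00.
Emeka → UTC: 06:20–06:40, 07:40–07:50, 08:20–09:40, 10:00–11:00, 11:40–15:00.
Yolanda → UTC: 19:20–19:50, 20:10–22:00.
Kira ∩ Grace: 07:00–07:10, 08:20–09:00, 09:50–13:10.
Kira ∩ Grace ∩ Emeka: 08:20–09:00, 10:00–11:00, 11:40–13:10.
Kira ∩ Grace ∩ Emeka ∩ Yolanda: (none).
Windows ≥ 40 min: (none).

none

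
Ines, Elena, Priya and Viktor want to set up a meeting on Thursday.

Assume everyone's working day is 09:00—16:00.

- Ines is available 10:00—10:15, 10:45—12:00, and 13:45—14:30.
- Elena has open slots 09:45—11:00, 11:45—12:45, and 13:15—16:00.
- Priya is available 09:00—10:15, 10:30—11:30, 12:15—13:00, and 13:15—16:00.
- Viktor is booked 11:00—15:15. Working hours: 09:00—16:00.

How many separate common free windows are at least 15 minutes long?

2

Viktor free within 09:00–16:00: 09:00–11:00, 15:15–16:00.
Ines ∩ Elena: 10:00–10:15, 10:45–11:00, 11:45–12:00, 13:45–14:30.
Ines ∩ Elena ∩ Priya: 10:00–10:15, 10:45–11:00, 13:45–14:30.
Ines ∩ Elena ∩ Priya ∩ Viktor: 10:00–10:15, 10:45–11:00.
Windows ≥ 15 min: 10:00–10:15, 10:45–11:00.
That's 2 windows.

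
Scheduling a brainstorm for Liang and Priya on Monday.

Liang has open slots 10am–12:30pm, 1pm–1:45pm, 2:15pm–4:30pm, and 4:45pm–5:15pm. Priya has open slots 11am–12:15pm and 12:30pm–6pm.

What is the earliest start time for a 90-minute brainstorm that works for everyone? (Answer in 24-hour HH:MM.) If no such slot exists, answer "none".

14:15

Liang ∩ Priya: 11:00–12:15, 13:00–13:45, 14:15–16:30, 16:45–17:15.
Windows ≥ 90 min: 14:15–16:30.
Earliest such window starts at 14:15.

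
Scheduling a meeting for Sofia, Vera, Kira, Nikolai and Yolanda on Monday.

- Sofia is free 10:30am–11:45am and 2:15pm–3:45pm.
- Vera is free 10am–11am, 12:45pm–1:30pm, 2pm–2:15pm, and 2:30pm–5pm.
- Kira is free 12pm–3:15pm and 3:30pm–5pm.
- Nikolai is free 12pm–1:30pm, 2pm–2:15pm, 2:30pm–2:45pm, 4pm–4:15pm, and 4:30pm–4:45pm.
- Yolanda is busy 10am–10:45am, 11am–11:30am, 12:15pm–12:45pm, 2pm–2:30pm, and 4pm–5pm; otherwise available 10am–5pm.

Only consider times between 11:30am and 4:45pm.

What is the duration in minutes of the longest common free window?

Yolanda free within 10:00–17:00: 10:45–11:00, 11:30–12:15, 12:45–14:00, 14:30–16:00.
Sofia ∩ Vera: 10:30–11:00, 14:30–15:45.
Sofia ∩ Vera ∩ Kira: 14:30–15:15, 15:30–15:45.
Sofia ∩ Vera ∩ Kira ∩ Nikolai: 14:30–14:45.
Sofia ∩ Vera ∩ Kira ∩ Nikolai ∩ Yolanda: 14:30–14:45.
Restricted to 11:30–16:45: 14:30–14:45.
Single common window of 15 minutes.

15 minutes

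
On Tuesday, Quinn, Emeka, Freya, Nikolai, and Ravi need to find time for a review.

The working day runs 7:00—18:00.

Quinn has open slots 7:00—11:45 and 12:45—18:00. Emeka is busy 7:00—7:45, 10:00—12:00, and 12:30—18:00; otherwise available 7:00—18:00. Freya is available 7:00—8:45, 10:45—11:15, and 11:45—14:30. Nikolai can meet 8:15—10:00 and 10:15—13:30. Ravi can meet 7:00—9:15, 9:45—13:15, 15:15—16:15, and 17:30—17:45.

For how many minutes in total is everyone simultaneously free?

Emeka free within 07:00–18:00: 07:45–10:00, 12:00–12:30.
Quinn ∩ Emeka: 07:45–10:00.
Quinn ∩ Emeka ∩ Freya: 07:45–08:45.
Quinn ∩ Emeka ∩ Freya ∩ Nikolai: 08:15–08:45.
Quinn ∩ Emeka ∩ Freya ∩ Nikolai ∩ Ravi: 08:15–08:45.
Total common minutes: 30.

30 minutes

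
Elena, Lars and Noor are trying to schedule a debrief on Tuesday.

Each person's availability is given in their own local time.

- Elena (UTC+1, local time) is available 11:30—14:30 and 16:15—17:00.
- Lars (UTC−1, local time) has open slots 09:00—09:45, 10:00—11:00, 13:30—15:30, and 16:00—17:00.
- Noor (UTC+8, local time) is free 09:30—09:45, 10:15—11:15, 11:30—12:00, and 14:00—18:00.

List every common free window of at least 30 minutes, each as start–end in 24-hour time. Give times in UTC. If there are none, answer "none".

none

Elena → UTC: 10:30–13:30, 15:15–16:00.
Lars → UTC: 10:00–10:45, 11:00–12:00, 14:30–16:30, 17:00–18:00.
Noor → UTC: 01:30–01:45, 02:15–03:15, 03:30–04:00, 06:00–10:00.
Elena ∩ Lars: 10:30–10:45, 11:00–12:00, 15:15–16:00.
Elena ∩ Lars ∩ Noor: (none).
Windows ≥ 30 min: (none).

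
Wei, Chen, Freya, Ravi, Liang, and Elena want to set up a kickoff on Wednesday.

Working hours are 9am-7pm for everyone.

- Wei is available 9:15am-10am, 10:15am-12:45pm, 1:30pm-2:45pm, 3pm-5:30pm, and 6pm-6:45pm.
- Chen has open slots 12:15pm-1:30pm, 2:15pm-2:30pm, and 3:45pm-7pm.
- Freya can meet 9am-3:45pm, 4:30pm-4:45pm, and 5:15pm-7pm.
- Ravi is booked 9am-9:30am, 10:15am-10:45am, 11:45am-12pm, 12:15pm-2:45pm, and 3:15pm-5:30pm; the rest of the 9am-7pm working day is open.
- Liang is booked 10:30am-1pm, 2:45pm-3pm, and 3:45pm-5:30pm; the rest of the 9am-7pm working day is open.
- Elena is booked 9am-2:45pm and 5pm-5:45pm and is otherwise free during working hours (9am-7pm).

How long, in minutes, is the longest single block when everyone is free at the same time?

45 minutes

Ravi free within 09:00–19:00: 09:30–10:15, 10:45–11:45, 12:00–12:15, 14:45–15:15, 17:30–19:00.
Liang free within 09:00–19:00: 09:00–10:30, 13:00–14:45, 15:00–15:45, 17:30–19:00.
Elena free within 09:00–19:00: 14:45–17:00, 17:45–19:00.
Wei ∩ Chen: 12:15–12:45, 14:15–14:30, 15:45–17:30, 18:00–18:45.
Wei ∩ Chen ∩ Freya: 12:15–12:45, 14:15–14:30, 16:30–16:45, 17:15–17:30, 18:00–18:45.
Wei ∩ Chen ∩ Freya ∩ Ravi: 18:00–18:45.
Wei ∩ Chen ∩ Freya ∩ Ravi ∩ Liang: 18:00–18:45.
Wei ∩ Chen ∩ Freya ∩ Ravi ∩ Liang ∩ Elena: 18:00–18:45.
Single common window of 45 minutes.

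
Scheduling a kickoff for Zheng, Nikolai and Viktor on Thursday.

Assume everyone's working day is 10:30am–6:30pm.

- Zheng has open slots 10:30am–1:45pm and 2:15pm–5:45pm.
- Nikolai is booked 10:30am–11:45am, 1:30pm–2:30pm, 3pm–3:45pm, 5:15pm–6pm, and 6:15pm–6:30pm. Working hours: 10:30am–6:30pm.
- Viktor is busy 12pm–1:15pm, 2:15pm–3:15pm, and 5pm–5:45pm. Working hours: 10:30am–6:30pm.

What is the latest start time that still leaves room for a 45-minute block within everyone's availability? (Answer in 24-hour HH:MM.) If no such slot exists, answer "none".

Nikolai free within 10:30–18:30: 11:45–13:30, 14:30–15:00, 15:45–17:15, 18:00–18:15.
Viktor free within 10:30–18:30: 10:30–12:00, 13:15–14:15, 15:15–17:00, 17:45–18:30.
Zheng ∩ Nikolai: 11:45–13:30, 14:30–15:00, 15:45–17:15.
Zheng ∩ Nikolai ∩ Viktor: 11:45–12:00, 13:15–13:30, 15:45–17:00.
Windows ≥ 45 min: 15:45–17:00.
Latest start in the last window 15:45–17:00 is 17:00 − 45 min = 16:15.

16:15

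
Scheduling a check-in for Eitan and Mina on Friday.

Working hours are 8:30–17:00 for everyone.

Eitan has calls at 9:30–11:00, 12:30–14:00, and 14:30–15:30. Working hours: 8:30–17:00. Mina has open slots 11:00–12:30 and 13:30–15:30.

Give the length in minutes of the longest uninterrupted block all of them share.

Eitan free within 08:30–17:00: 08:30–09:30, 11:00–12:30, 14:00–14:30, 15:30–17:00.
Eitan ∩ Mina: 11:00–12:30, 14:00–14:30.
Common window lengths: 90, 30 min; longest is 90.

90 minutes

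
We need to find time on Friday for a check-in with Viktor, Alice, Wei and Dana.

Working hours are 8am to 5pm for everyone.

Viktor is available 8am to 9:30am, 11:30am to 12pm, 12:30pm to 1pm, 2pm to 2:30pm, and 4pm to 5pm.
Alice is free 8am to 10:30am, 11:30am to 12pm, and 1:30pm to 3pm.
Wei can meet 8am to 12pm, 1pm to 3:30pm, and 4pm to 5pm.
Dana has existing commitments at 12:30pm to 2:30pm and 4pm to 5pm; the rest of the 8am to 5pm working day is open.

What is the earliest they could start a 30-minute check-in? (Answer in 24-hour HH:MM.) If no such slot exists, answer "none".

08:00

Dana free within 08:00–17:00: 08:00–12:30, 14:30–16:00.
Viktor ∩ Alice: 08:00–09:30, 11:30–12:00, 14:00–14:30.
Viktor ∩ Alice ∩ Wei: 08:00–09:30, 11:30–12:00, 14:00–14:30.
Viktor ∩ Alice ∩ Wei ∩ Dana: 08:00–09:30, 11:30–12:00.
Windows ≥ 30 min: 08:00–09:30, 11:30–12:00.
Earliest such window starts at 08:00.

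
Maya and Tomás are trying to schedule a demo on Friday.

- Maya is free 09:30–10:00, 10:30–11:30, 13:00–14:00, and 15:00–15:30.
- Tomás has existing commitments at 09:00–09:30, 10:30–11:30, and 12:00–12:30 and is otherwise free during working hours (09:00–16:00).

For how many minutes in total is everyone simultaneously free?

120 minutes

Tomás free within 09:00–16:00: 09:30–10:30, 11:30–12:00, 12:30–16:00.
Maya ∩ Tomás: 09:30–10:00, 13:00–14:00, 15:00–15:30.
Total common minutes: 30 + 60 + 30 = 120.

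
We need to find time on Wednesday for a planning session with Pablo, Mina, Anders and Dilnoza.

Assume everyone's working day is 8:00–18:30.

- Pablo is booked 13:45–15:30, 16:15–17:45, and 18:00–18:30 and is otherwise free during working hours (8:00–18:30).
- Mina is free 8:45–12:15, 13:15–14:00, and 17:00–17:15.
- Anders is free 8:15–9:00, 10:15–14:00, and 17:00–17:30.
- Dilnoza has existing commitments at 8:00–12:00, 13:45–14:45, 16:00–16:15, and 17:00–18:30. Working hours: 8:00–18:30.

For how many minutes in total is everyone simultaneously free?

Pablo free within 08:00–18:30: 08:00–13:45, 15:30–16:15, 17:45–18:00.
Dilnoza free within 08:00–18:30: 12:00–13:45, 14:45–16:00, 16:15–17:00.
Pablo ∩ Mina: 08:45–12:15, 13:15–13:45.
Pablo ∩ Mina ∩ Anders: 08:45–09:00, 10:15–12:15, 13:15–13:45.
Pablo ∩ Mina ∩ Anders ∩ Dilnoza: 12:00–12:15, 13:15–13:45.
Total common minutes: 15 + 30 = 45.

45 minutes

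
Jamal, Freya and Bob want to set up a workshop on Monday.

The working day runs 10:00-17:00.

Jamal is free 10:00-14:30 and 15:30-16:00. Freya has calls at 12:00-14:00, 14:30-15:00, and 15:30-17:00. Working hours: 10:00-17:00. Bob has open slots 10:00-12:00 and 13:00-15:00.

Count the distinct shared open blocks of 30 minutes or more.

2

Freya free within 10:00–17:00: 10:00–12:00, 14:00–14:30, 15:00–15:30.
Jamal ∩ Freya: 10:00–12:00, 14:00–14:30.
Jamal ∩ Freya ∩ Bob: 10:00–12:00, 14:00–14:30.
Windows ≥ 30 min: 10:00–12:00, 14:00–14:30.
That's 2 windows.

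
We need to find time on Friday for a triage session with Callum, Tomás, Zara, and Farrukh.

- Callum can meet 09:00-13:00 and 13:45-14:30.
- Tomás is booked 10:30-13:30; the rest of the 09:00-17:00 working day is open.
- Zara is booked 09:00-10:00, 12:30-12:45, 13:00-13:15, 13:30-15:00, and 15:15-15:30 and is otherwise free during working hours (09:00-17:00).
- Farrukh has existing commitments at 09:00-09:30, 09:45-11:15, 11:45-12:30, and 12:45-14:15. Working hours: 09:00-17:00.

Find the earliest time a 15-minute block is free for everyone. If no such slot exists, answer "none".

Tomás free within 09:00–17:00: 09:00–10:30, 13:30–17:00.
Zara free within 09:00–17:00: 10:00–12:30, 12:45–13:00, 13:15–13:30, 15:00–15:15, 15:30–17:00.
Farrukh free within 09:00–17:00: 09:30–09:45, 11:15–11:45, 12:30–12:45, 14:15–17:00.
Callum ∩ Tomás: 09:00–10:30, 13:45–14:30.
Callum ∩ Tomás ∩ Zara: 10:00–10:30.
Callum ∩ Tomás ∩ Zara ∩ Farrukh: (none).
Windows ≥ 15 min: (none).

none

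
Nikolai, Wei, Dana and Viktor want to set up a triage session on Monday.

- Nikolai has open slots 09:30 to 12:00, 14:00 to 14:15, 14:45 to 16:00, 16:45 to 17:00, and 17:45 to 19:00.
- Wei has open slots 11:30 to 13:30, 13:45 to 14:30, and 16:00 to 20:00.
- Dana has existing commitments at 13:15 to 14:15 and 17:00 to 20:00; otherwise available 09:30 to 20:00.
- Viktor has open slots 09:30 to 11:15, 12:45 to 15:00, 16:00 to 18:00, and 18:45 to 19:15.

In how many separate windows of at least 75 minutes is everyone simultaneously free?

0

Dana free within 09:30–20:00: 09:30–13:15, 14:15–17:00.
Nikolai ∩ Wei: 11:30–12:00, 14:00–14:15, 16:45–17:00, 17:45–19:00.
Nikolai ∩ Wei ∩ Dana: 11:30–12:00, 16:45–17:00.
Nikolai ∩ Wei ∩ Dana ∩ Viktor: 16:45–17:00.
Windows ≥ 75 min: (none).
That's 0 windows.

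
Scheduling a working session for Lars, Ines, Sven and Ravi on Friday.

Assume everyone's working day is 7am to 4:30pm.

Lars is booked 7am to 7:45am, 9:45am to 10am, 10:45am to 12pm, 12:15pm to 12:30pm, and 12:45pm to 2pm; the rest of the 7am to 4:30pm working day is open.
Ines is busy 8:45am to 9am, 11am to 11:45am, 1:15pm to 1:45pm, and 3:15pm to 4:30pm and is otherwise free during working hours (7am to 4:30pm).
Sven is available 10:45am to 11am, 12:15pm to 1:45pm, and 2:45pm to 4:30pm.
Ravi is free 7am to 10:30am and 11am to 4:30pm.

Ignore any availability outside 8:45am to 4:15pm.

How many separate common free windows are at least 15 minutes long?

Lars free within 07:00–16:30: 07:45–09:45, 10:00–10:45, 12:00–12:15, 12:30–12:45, 14:00–16:30.
Ines free within 07:00–16:30: 07:00–08:45, 09:00–11:00, 11:45–13:15, 13:45–15:15.
Lars ∩ Ines: 07:45–08:45, 09:00–09:45, 10:00–10:45, 12:00–12:15, 12:30–12:45, 14:00–15:15.
Lars ∩ Ines ∩ Sven: 12:30–12:45, 14:45–15:15.
Lars ∩ Ines ∩ Sven ∩ Ravi: 12:30–12:45, 14:45–15:15.
Restricted to 08:45–16:15: 12:30–12:45, 14:45–15:15.
Windows ≥ 15 min: 12:30–12:45, 14:45–15:15.
That's 2 windows.

2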